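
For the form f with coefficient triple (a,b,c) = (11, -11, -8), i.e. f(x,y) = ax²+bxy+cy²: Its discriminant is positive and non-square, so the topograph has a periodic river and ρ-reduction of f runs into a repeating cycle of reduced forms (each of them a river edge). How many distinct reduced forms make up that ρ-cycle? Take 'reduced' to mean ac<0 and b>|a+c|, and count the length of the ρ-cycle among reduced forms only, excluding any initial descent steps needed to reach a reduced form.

D = 473, ⌊√D⌋ = 21
descent: ρ → (-8,11,11)  [lands on river]
river: ρ → (11,11,-8)
river: ρ → (-8,21,1)
river: ρ → (1,21,-8)
ρ-cycle length = 4 (tail of 1 descent step not counted)

4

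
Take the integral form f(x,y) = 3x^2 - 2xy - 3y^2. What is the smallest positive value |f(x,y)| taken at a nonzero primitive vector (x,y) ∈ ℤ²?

descent: ρ → (-3,2,3)  [lands on river]
river: ρ → (3,4,-2)
river: ρ → (-2,4,3)
river: ρ → (3,2,-3)
river: ρ → (-3,4,2)
river: ρ → (2,4,-3)
closes: descent 1, river 6
min |a| on river = 2

2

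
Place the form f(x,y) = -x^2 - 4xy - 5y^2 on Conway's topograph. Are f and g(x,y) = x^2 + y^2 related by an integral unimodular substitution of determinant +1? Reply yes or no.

D₁ = -4, D₂ = -4
f is negative-definite; reduce −f:
−f: translate: b→0 (≡4 mod 2), so (1,4,5)→(1,0,1)
−f: reduced (well bottom): (1,0,1) with a≤c, −a<b≤a
flip sign back: reduced form of f is (-1,0,-1)
g: reduced (well bottom): (1,0,1) with a≤c, −a<b≤a
reduced forms (-1, 0, -1) vs (1, 0, 1) ⇒ inequivalent

no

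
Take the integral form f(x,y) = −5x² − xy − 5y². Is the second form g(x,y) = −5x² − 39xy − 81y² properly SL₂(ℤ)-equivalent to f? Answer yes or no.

D₁ = -99, D₂ = -99
f is negative-definite; reduce −f:
−f: reduced (well bottom): (5,1,5) with a≤c, −a<b≤a
flip sign back: reduced form of f is (-5,-1,-5)
g is negative-definite; reduce −g:
−g: translate: b→-1 (≡39 mod 10), so (5,39,81)→(5,-1,5)
−g: flip: (5,-1,5)→(5,1,5)
−g: reduced (well bottom): (5,1,5) with a≤c, −a<b≤a
flip sign back: reduced form of g is (-5,-1,-5)
reduced forms (-5, -1, -5) vs (-5, -1, -5) ⇒ equivalent

yes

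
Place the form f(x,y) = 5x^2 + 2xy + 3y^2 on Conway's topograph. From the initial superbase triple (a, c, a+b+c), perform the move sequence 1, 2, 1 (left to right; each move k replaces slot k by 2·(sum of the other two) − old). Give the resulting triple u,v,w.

start (5,3,10) = (f(1,0),f(0,1),f(1,1))
replace slot 1: 2·(3+10) − 5 = 21 → (21,3,10)
replace slot 2: 2·(21+10) − 3 = 59 → (21,59,10)
replace slot 1: 2·(59+10) − 21 = 117 → (117,59,10)

117,59,10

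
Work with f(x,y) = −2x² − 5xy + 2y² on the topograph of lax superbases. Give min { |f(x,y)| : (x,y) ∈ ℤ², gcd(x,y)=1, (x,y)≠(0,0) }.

descent: ρ → (2,5,-2)  [lands on river]
river: ρ → (-2,3,4)
river: ρ → (4,5,-1)
river: ρ → (-1,5,4)
river: ρ → (4,3,-2)
river: ρ → (-2,5,2)
river: ρ → (2,3,-4)
river: ρ → (-4,5,1)
river: ρ → (1,5,-4)
river: ρ → (-4,3,2)
closes: descent 1, river 10
min |a| on river = 1

1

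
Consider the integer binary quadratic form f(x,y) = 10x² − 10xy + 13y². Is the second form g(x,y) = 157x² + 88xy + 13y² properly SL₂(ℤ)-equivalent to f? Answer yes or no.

D₁ = -420, D₂ = -420
f: translate: b→10 (≡-10 mod 20), so (10,-10,13)→(10,10,13)
f: reduced (well bottom): (10,10,13) with a≤c, −a<b≤a
g: flip: (157,88,13)→(13,-88,157)
g: translate: b→-10 (≡-88 mod 26), so (13,-88,157)→(13,-10,10)
g: flip: (13,-10,10)→(10,10,13)
g: reduced (well bottom): (10,10,13) with a≤c, −a<b≤a
reduced forms (10, 10, 13) vs (10, 10, 13) ⇒ equivalent

yes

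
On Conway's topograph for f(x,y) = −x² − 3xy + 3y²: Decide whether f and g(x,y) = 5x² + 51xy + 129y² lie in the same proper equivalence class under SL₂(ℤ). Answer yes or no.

D₁ = 21, D₂ = 21
river cycle of f (length 2): (3, 3, -1), (-1, 3, 3)
river cycle of g (length 2): (-1, 3, 3), (3, 3, -1)
cycles coincide ⇒ equivalent

yes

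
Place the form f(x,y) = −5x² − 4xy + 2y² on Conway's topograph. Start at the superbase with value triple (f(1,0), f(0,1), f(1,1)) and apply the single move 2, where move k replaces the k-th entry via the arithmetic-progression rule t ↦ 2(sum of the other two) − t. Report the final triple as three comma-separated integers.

start (-5,2,-7) = (f(1,0),f(0,1),f(1,1))
replace slot 2: 2·((-5)+(-7)) − 2 = -26 → (-5,-26,-7)

-5,-26,-7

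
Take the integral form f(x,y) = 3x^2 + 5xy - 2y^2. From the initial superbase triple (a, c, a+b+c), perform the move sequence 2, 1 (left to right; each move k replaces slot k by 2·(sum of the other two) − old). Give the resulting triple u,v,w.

start (3,-2,6) = (f(1,0),f(0,1),f(1,1))
replace slot 2: 2·(3+6) − (-2) = 20 → (3,20,6)
replace slot 1: 2·(20+6) − 3 = 49 → (49,20,6)

49,20,6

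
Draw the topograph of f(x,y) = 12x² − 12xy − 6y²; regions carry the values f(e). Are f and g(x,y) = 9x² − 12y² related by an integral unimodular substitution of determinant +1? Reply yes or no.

D₁ = 432, D₂ = 432
river cycle of f (length 2): (-6, 12, 12), (12, 12, -6)
river cycle of g (length 2): (9, 18, -3), (-3, 18, 9)
cycles differ ⇒ inequivalent

no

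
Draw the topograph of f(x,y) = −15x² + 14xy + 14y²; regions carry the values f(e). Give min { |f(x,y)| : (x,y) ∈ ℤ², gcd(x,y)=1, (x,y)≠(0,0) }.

river: ρ → (14,14,-15)
river: ρ → (-15,16,13)
river: ρ → (13,10,-18)
river: ρ → (-18,26,5)
river: ρ → (5,24,-23)
river: ρ → (-23,22,6)
river: ρ → (6,26,-15)
river: ρ → (-15,4,17)
river: ρ → (17,30,-2)
river: ρ → (-2,30,17)
river: ρ → (17,4,-15)
river: ρ → (-15,26,6)
river: ρ → (6,22,-23)
river: ρ → (-23,24,5)
river: ρ → (5,26,-18)
river: ρ → (-18,10,13)
river: ρ → (13,16,-15)
river: ρ → (-15,14,14)
closes: descent 0, river 18
min |a| on river = 2

2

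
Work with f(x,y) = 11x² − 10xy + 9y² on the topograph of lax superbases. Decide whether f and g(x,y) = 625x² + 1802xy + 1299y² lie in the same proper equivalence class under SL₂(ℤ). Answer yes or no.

D₁ = -296, D₂ = -296
f: flip: (11,-10,9)→(9,10,11)
f: translate: b→-8 (≡10 mod 18), so (9,10,11)→(9,-8,10)
f: reduced (well bottom): (9,-8,10) with a≤c, −a<b≤a
g: translate: b→552 (≡1802 mod 1250), so (625,1802,1299)→(625,552,122)
g: flip: (625,552,122)→(122,-552,625)
g: translate: b→-64 (≡-552 mod 244), so (122,-552,625)→(122,-64,9)
g: flip: (122,-64,9)→(9,64,122)
g: translate: b→-8 (≡64 mod 18), so (9,64,122)→(9,-8,10)
g: reduced (well bottom): (9,-8,10) with a≤c, −a<b≤a
reduced forms (9, -8, 10) vs (9, -8, 10) ⇒ equivalent

yes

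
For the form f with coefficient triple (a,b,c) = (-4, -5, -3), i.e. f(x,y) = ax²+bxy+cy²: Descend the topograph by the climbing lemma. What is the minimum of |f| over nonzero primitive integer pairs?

translate: b→-3 (≡5 mod 8), so (4,5,3)→(4,-3,2)
flip: (4,-3,2)→(2,3,4)
translate: b→-1 (≡3 mod 4), so (2,3,4)→(2,-1,3)
reduced (well bottom): (2,-1,3) with a≤c, −a<b≤a
well minimum |f| = |-2| = 2 (negative-definite)

2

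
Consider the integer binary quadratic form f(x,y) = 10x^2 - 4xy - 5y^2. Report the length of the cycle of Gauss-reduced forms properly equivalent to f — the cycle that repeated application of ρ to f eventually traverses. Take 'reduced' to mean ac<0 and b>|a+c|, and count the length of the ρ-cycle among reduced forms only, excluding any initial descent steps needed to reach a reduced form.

D = 216, ⌊√D⌋ = 14
descent: ρ → (-5,14,1)  [lands on river]
river: ρ → (1,14,-5)
river: ρ → (-5,6,9)
river: ρ → (9,12,-2)
river: ρ → (-2,12,9)
river: ρ → (9,6,-5)
ρ-cycle length = 6 (tail of 1 descent step not counted)

6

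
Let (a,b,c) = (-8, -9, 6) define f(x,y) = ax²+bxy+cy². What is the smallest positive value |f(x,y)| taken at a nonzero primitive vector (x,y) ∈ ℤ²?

descent: ρ → (6,9,-8)  [lands on river]
river: ρ → (-8,7,7)
river: ρ → (7,7,-8)
river: ρ → (-8,9,6)
river: ρ → (6,15,-2)
river: ρ → (-2,13,13)
river: ρ → (13,13,-2)
river: ρ → (-2,15,6)
closes: descent 1, river 8
min |a| on river = 2

2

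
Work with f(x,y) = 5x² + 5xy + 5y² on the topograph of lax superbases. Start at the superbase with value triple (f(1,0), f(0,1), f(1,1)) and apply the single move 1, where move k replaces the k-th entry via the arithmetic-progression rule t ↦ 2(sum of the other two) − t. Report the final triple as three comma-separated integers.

start (5,5,15) = (f(1,0),f(0,1),f(1,1))
replace slot 1: 2·(5+15) − 5 = 35 → (35,5,15)

35,5,15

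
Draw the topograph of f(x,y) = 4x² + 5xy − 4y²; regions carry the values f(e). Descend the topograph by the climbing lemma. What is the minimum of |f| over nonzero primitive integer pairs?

river: ρ → (-4,3,5)
river: ρ → (5,7,-2)
river: ρ → (-2,9,1)
river: ρ → (1,9,-2)
river: ρ → (-2,7,5)
river: ρ → (5,3,-4)
river: ρ → (-4,5,4)
river: ρ → (4,3,-5)
river: ρ → (-5,7,2)
river: ρ → (2,9,-1)
river: ρ → (-1,9,2)
river: ρ → (2,7,-5)
river: ρ → (-5,3,4)
river: ρ → (4,5,-4)
closes: descent 0, river 14
min |a| on river = 1

1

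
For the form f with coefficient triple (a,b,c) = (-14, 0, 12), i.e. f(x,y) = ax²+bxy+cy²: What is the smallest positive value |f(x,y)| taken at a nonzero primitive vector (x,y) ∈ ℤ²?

descent: ρ → (12,24,-2)  [lands on river]
river: ρ → (-2,24,12)
closes: descent 1, river 2
min |a| on river = 2

2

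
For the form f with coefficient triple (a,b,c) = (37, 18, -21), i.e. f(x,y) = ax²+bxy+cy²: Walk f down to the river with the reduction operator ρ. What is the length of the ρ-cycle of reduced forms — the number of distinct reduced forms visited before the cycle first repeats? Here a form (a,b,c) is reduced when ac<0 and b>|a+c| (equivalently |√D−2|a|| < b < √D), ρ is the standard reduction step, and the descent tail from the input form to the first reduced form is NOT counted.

D = 3432, ⌊√D⌋ = 58
river: ρ → (-21,24,34)
river: ρ → (34,44,-11)
river: ρ → (-11,44,34)
river: ρ → (34,24,-21)
river: ρ → (-21,18,37)
river: ρ → (37,56,-2)
river: ρ → (-2,56,37)
river: ρ → (37,18,-21)
ρ-cycle length = 8 (tail of 0 descent steps not counted)

8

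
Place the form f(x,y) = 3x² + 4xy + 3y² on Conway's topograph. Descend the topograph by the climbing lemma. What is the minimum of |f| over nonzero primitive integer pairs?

translate: b→-2 (≡4 mod 6), so (3,4,3)→(3,-2,2)
flip: (3,-2,2)→(2,2,3)
reduced (well bottom): (2,2,3) with a≤c, −a<b≤a
well minimum = a = 2

2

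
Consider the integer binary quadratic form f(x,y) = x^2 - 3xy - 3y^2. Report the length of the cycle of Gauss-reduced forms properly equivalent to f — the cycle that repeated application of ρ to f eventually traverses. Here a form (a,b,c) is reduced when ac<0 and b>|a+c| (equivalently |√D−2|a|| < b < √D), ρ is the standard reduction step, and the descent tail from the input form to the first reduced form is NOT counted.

D = 21, ⌊√D⌋ = 4
descent: ρ → (-3,3,1)  [lands on river]
river: ρ → (1,3,-3)
ρ-cycle length = 2 (tail of 1 descent step not counted)

2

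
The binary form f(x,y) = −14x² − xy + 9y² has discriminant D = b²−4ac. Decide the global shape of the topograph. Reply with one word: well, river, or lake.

D = b²−4ac = (-1)² − 4·(-14)·9 = 505
D > 0 non-square ⇒ indefinite ⇒ periodic river

river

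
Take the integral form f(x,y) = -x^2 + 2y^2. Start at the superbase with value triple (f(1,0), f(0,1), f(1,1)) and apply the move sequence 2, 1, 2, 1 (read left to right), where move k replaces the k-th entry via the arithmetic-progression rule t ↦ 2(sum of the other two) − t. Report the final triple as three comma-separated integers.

start (-1,2,1) = (f(1,0),f(0,1),f(1,1))
replace slot 2: 2·((-1)+1) − 2 = -2 → (-1,-2,1)
replace slot 1: 2·((-2)+1) − (-1) = -1 → (-1,-2,1)
replace slot 2: 2·((-1)+1) − (-2) = 2 → (-1,2,1)
replace slot 1: 2·(2+1) − (-1) = 7 → (7,2,1)

7,2,1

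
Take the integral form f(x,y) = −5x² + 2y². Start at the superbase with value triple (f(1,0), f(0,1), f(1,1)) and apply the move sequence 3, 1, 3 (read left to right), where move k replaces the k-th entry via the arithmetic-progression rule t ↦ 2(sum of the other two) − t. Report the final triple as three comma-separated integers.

start (-5,2,-3) = (f(1,0),f(0,1),f(1,1))
replace slot 3: 2·((-5)+2) − (-3) = -3 → (-5,2,-3)
replace slot 1: 2·(2+(-3)) − (-5) = 3 → (3,2,-3)
replace slot 3: 2·(3+2) − (-3) = 13 → (3,2,13)

3,2,13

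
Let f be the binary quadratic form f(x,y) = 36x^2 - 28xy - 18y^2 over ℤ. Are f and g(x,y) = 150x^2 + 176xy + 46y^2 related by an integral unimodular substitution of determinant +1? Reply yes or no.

D₁ = 3376, D₂ = 3376
river cycle of f (length 26): (-18, 28, 36), (36, 44, -10), (-10, 56, 6), (6, 52, -28), (-28, 4, 30), (30, 56, -2), (-2, 56, 30), (30, 4, -28), (-28, 52, 6), (6, 56, -10), … (16 more)
river cycle of g (length 26): (-18, 28, 36), (36, 44, -10), (-10, 56, 6), (6, 52, -28), (-28, 4, 30), (30, 56, -2), (-2, 56, 30), (30, 4, -28), (-28, 52, 6), (6, 56, -10), … (16 more)
cycles coincide ⇒ equivalent

yes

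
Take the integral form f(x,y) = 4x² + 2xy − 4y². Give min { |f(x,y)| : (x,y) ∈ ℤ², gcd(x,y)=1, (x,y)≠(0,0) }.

river: ρ → (-4,6,2)
river: ρ → (2,6,-4)
river: ρ → (-4,2,4)
river: ρ → (4,6,-2)
river: ρ → (-2,6,4)
river: ρ → (4,2,-4)
closes: descent 0, river 6
min |a| on river = 2

2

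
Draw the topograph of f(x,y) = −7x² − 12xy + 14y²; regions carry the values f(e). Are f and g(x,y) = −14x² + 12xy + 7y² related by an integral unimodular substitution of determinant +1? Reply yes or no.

D₁ = 536, D₂ = 536
river cycle of f (length 14): (14, 12, -7), (-7, 16, 10), (10, 4, -13), (-13, 22, 1), (1, 22, -13), (-13, 4, 10), (10, 16, -7), (-7, 12, 14), (14, 16, -5), (-5, 14, 17), … (4 more)
river cycle of g (length 14): (7, 16, -10), (-10, 4, 13), (13, 22, -1), (-1, 22, 13), (13, 4, -10), (-10, 16, 7), (7, 12, -14), (-14, 16, 5), (5, 14, -17), (-17, 20, 2), … (4 more)
cycles differ ⇒ inequivalent

no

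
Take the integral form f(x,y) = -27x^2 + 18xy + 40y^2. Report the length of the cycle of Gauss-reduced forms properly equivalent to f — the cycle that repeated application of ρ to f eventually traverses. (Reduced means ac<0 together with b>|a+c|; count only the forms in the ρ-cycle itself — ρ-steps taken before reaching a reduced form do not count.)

D = 4644, ⌊√D⌋ = 68
river: ρ → (40,62,-5)
river: ρ → (-5,68,1)
river: ρ → (1,68,-5)
river: ρ → (-5,62,40)
river: ρ → (40,18,-27)
river: ρ → (-27,36,31)
river: ρ → (31,26,-32)
river: ρ → (-32,38,25)
river: ρ → (25,62,-8)
river: ρ → (-8,66,9)
river: ρ → (9,60,-29)
river: ρ → (-29,56,13)
river: ρ → (13,48,-45)
river: ρ → (-45,42,16)
river: ρ → (16,54,-27)
river: ρ → (-27,54,16)
river: ρ → (16,42,-45)
river: ρ → (-45,48,13)
river: ρ → (13,56,-29)
river: ρ → (-29,60,9)
river: ρ → (9,66,-8)
river: ρ → (-8,62,25)
river: ρ → (25,38,-32)
river: ρ → (-32,26,31)
river: ρ → (31,36,-27)
river: ρ → (-27,18,40)
ρ-cycle length = 26 (tail of 0 descent steps not counted)

26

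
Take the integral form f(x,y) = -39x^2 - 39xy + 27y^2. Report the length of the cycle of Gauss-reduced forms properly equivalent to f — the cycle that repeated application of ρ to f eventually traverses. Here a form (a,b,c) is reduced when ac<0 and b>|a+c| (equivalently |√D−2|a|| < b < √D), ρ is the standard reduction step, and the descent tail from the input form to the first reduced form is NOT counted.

D = 5733, ⌊√D⌋ = 75
descent: ρ → (27,39,-39)  [lands on river]
river: ρ → (-39,39,27)
river: ρ → (27,69,-9)
river: ρ → (-9,75,3)
river: ρ → (3,75,-9)
river: ρ → (-9,69,27)
ρ-cycle length = 6 (tail of 1 descent step not counted)

6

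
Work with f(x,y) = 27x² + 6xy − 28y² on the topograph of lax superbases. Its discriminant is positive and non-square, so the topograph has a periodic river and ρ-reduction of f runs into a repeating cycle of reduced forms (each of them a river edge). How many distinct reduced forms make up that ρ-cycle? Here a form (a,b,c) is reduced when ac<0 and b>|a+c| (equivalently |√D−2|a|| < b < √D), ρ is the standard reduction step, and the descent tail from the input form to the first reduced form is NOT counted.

D = 3060, ⌊√D⌋ = 55
river: ρ → (-28,50,5)
river: ρ → (5,50,-28)
river: ρ → (-28,6,27)
river: ρ → (27,48,-7)
river: ρ → (-7,50,20)
river: ρ → (20,30,-27)
river: ρ → (-27,24,23)
river: ρ → (23,22,-28)
river: ρ → (-28,34,17)
river: ρ → (17,34,-28)
river: ρ → (-28,22,23)
river: ρ → (23,24,-27)
river: ρ → (-27,30,20)
river: ρ → (20,50,-7)
river: ρ → (-7,48,27)
river: ρ → (27,6,-28)
ρ-cycle length = 16 (tail of 0 descent steps not counted)

16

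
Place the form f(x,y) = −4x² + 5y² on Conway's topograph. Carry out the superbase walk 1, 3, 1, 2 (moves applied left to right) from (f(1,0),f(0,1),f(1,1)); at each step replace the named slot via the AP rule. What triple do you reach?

start (-4,5,1) = (f(1,0),f(0,1),f(1,1))
replace slot 1: 2·(5+1) − (-4) = 16 → (16,5,1)
replace slot 3: 2·(16+5) − 1 = 41 → (16,5,41)
replace slot 1: 2·(5+41) − 16 = 76 → (76,5,41)
replace slot 2: 2·(76+41) − 5 = 229 → (76,229,41)

76,229,41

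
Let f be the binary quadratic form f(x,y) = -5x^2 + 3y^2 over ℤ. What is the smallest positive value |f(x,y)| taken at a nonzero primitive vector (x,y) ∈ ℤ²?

descent: ρ → (3,6,-2)  [lands on river]
river: ρ → (-2,6,3)
closes: descent 1, river 2
min |a| on river = 2

2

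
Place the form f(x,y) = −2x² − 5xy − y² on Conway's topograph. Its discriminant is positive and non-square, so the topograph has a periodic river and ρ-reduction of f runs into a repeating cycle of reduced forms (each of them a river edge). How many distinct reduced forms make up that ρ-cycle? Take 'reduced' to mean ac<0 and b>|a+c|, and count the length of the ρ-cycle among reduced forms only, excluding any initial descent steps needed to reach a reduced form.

D = 17, ⌊√D⌋ = 4
descent: ρ → (-1,3,2)  [lands on river]
river: ρ → (2,1,-2)
river: ρ → (-2,3,1)
river: ρ → (1,3,-2)
river: ρ → (-2,1,2)
river: ρ → (2,3,-1)
ρ-cycle length = 6 (tail of 1 descent step not counted)

6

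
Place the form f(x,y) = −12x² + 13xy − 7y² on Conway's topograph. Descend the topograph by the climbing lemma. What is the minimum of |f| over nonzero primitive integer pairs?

translate: b→11 (≡-13 mod 24), so (12,-13,7)→(12,11,6)
flip: (12,11,6)→(6,-11,12)
translate: b→1 (≡-11 mod 12), so (6,-11,12)→(6,1,7)
reduced (well bottom): (6,1,7) with a≤c, −a<b≤a
well minimum |f| = |-6| = 6 (negative-definite)

6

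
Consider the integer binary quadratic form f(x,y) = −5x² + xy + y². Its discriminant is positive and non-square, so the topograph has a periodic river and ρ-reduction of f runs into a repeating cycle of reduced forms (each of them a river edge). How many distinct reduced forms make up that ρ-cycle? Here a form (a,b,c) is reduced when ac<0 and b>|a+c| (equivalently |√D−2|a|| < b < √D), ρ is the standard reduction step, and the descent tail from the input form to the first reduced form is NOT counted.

D = 21, ⌊√D⌋ = 4
descent: ρ → (1,3,-3)  [lands on river]
river: ρ → (-3,3,1)
ρ-cycle length = 2 (tail of 1 descent step not counted)

2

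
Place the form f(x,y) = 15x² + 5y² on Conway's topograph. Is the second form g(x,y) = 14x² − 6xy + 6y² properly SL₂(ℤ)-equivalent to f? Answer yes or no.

D₁ = -300, D₂ = -300
f: flip: (15,0,5)→(5,0,15)
f: reduced (well bottom): (5,0,15) with a≤c, −a<b≤a
g: flip: (14,-6,6)→(6,6,14)
g: reduced (well bottom): (6,6,14) with a≤c, −a<b≤a
reduced forms (5, 0, 15) vs (6, 6, 14) ⇒ inequivalent

no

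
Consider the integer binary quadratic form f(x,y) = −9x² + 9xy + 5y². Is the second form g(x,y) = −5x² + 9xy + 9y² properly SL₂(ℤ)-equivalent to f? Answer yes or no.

D₁ = 261, D₂ = 261
river cycle of f (length 8): (5, 11, -7), (-7, 3, 9), (9, 15, -1), (-1, 15, 9), (9, 3, -7), (-7, 11, 5), (5, 9, -9), (-9, 9, 5)
river cycle of g (length 8): (9, 9, -5), (-5, 11, 7), (7, 3, -9), (-9, 15, 1), (1, 15, -9), (-9, 3, 7), (7, 11, -5), (-5, 9, 9)
cycles differ ⇒ inequivalent

no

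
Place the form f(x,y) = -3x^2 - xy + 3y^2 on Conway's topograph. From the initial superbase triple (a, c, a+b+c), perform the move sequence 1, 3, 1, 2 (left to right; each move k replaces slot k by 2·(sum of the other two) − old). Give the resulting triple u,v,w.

start (-3,3,-1) = (f(1,0),f(0,1),f(1,1))
replace slot 1: 2·(3+(-1)) − (-3) = 7 → (7,3,-1)
replace slot 3: 2·(7+3) − (-1) = 21 → (7,3,21)
replace slot 1: 2·(3+21) − 7 = 41 → (41,3,21)
replace slot 2: 2·(41+21) − 3 = 121 → (41,121,21)

41,121,21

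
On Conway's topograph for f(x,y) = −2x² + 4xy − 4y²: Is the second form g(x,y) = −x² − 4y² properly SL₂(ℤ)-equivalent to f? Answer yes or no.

D₁ = -16, D₂ = -16
f is negative-definite; reduce −f:
−f: translate: b→0 (≡-4 mod 4), so (2,-4,4)→(2,0,2)
−f: reduced (well bottom): (2,0,2) with a≤c, −a<b≤a
flip sign back: reduced form of f is (-2,0,-2)
g is negative-definite; reduce −g:
−g: reduced (well bottom): (1,0,4) with a≤c, −a<b≤a
flip sign back: reduced form of g is (-1,0,-4)
reduced forms (-2, 0, -2) vs (-1, 0, -4) ⇒ inequivalent

no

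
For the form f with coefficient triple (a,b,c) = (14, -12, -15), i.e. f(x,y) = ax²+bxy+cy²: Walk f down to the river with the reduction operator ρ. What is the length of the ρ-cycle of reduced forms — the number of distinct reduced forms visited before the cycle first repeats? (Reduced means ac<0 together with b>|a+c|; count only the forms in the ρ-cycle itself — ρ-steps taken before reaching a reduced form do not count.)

D = 984, ⌊√D⌋ = 31
descent: ρ → (-15,12,14)  [lands on river]
river: ρ → (14,16,-13)
river: ρ → (-13,10,17)
river: ρ → (17,24,-6)
river: ρ → (-6,24,17)
river: ρ → (17,10,-13)
river: ρ → (-13,16,14)
river: ρ → (14,12,-15)
river: ρ → (-15,18,11)
river: ρ → (11,26,-7)
river: ρ → (-7,30,3)
river: ρ → (3,30,-7)
river: ρ → (-7,26,11)
river: ρ → (11,18,-15)
ρ-cycle length = 14 (tail of 1 descent step not counted)

14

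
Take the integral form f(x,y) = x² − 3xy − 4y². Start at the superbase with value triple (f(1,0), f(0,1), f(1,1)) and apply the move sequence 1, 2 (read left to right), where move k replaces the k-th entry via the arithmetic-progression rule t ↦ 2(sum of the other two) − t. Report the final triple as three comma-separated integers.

start (1,-4,-6) = (f(1,0),f(0,1),f(1,1))
replace slot 1: 2·((-4)+(-6)) − 1 = -21 → (-21,-4,-6)
replace slot 2: 2·((-21)+(-6)) − (-4) = -50 → (-21,-50,-6)

-21,-50,-6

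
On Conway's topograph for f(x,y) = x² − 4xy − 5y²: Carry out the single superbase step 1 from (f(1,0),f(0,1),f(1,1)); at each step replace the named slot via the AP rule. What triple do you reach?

start (1,-5,-8) = (f(1,0),f(0,1),f(1,1))
replace slot 1: 2·((-5)+(-8)) − 1 = -27 → (-27,-5,-8)

-27,-5,-8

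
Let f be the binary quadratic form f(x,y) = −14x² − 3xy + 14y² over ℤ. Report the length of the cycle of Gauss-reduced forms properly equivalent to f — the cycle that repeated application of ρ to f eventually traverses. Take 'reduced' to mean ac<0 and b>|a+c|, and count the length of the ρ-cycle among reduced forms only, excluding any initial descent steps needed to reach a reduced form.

D = 793, ⌊√D⌋ = 28
descent: ρ → (14,3,-14)  [lands on river]
river: ρ → (-14,25,3)
river: ρ → (3,23,-22)
river: ρ → (-22,21,4)
river: ρ → (4,27,-4)
river: ρ → (-4,21,22)
river: ρ → (22,23,-3)
river: ρ → (-3,25,14)
ρ-cycle length = 8 (tail of 1 descent step not counted)

8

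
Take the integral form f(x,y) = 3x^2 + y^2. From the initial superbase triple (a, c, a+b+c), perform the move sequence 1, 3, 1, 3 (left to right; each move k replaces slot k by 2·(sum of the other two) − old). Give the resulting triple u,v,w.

start (3,1,4) = (f(1,0),f(0,1),f(1,1))
replace slot 1: 2·(1+4) − 3 = 7 → (7,1,4)
replace slot 3: 2·(7+1) − 4 = 12 → (7,1,12)
replace slot 1: 2·(1+12) − 7 = 19 → (19,1,12)
replace slot 3: 2·(19+1) − 12 = 28 → (19,1,28)

19,1,28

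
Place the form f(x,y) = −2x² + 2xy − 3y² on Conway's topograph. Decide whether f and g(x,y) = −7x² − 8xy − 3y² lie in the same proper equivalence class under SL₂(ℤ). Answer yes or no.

D₁ = -20, D₂ = -20
f is negative-definite; reduce −f:
−f: translate: b→2 (≡-2 mod 4), so (2,-2,3)→(2,2,3)
−f: reduced (well bottom): (2,2,3) with a≤c, −a<b≤a
flip sign back: reduced form of f is (-2,-2,-3)
g is negative-definite; reduce −g:
−g: translate: b→-6 (≡8 mod 14), so (7,8,3)→(7,-6,2)
−g: flip: (7,-6,2)→(2,6,7)
−g: translate: b→2 (≡6 mod 4), so (2,6,7)→(2,2,3)
−g: reduced (well bottom): (2,2,3) with a≤c, −a<b≤a
flip sign back: reduced form of g is (-2,-2,-3)
reduced forms (-2, -2, -3) vs (-2, -2, -3) ⇒ equivalent

yes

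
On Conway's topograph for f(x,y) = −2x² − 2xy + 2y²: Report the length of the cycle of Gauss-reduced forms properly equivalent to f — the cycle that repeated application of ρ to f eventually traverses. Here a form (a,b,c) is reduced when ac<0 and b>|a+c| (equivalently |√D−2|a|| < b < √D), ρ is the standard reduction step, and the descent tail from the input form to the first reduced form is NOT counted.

D = 20, ⌊√D⌋ = 4
descent: ρ → (2,2,-2)  [lands on river]
river: ρ → (-2,2,2)
ρ-cycle length = 2 (tail of 1 descent step not counted)

2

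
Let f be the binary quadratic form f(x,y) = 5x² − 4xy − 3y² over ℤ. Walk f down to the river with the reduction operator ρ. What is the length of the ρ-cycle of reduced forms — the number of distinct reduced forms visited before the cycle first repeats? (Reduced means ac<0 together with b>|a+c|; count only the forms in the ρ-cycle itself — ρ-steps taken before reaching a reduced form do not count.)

D = 76, ⌊√D⌋ = 8
descent: ρ → (-3,4,5)  [lands on river]
river: ρ → (5,6,-2)
river: ρ → (-2,6,5)
river: ρ → (5,4,-3)
river: ρ → (-3,8,1)
river: ρ → (1,8,-3)
ρ-cycle length = 6 (tail of 1 descent step not counted)

6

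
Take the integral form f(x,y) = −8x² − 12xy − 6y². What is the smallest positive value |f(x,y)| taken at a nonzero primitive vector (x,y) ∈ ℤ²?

translate: b→-4 (≡12 mod 16), so (8,12,6)→(8,-4,2)
flip: (8,-4,2)→(2,4,8)
translate: b→0 (≡4 mod 4), so (2,4,8)→(2,0,6)
reduced (well bottom): (2,0,6) with a≤c, −a<b≤a
well minimum |f| = |-2| = 2 (negative-definite)

2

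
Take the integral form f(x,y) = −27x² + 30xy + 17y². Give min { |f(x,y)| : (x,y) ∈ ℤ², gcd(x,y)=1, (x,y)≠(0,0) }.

river: ρ → (17,38,-19)
river: ρ → (-19,38,17)
river: ρ → (17,30,-27)
river: ρ → (-27,24,20)
river: ρ → (20,16,-31)
river: ρ → (-31,46,5)
river: ρ → (5,44,-40)
river: ρ → (-40,36,9)
river: ρ → (9,36,-40)
river: ρ → (-40,44,5)
river: ρ → (5,46,-31)
river: ρ → (-31,16,20)
river: ρ → (20,24,-27)
river: ρ → (-27,30,17)
closes: descent 0, river 14
min |a| on river = 5

5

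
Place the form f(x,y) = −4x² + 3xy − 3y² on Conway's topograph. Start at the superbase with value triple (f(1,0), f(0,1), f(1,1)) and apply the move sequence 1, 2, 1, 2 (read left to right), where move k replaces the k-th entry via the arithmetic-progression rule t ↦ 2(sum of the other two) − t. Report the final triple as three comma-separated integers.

start (-4,-3,-4) = (f(1,0),f(0,1),f(1,1))
replace slot 1: 2·((-3)+(-4)) − (-4) = -10 → (-10,-3,-4)
replace slot 2: 2·((-10)+(-4)) − (-3) = -25 → (-10,-25,-4)
replace slot 1: 2·((-25)+(-4)) − (-10) = -48 → (-48,-25,-4)
replace slot 2: 2·((-48)+(-4)) − (-25) = -79 → (-48,-79,-4)

-48,-79,-4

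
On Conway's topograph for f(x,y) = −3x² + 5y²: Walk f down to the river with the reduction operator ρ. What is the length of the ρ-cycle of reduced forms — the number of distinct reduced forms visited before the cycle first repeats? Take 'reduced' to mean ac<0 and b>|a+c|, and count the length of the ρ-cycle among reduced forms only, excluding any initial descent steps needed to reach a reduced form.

D = 60, ⌊√D⌋ = 7
descent: ρ → (5,0,-3)
descent: ρ → (-3,6,2)  [lands on river]
river: ρ → (2,6,-3)
ρ-cycle length = 2 (tail of 2 descent steps not counted)

2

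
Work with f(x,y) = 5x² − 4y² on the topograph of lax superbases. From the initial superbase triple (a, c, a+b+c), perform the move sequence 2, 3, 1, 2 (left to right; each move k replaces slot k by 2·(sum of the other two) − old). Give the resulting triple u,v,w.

start (5,-4,1) = (f(1,0),f(0,1),f(1,1))
replace slot 2: 2·(5+1) − (-4) = 16 → (5,16,1)
replace slot 3: 2·(5+16) − 1 = 41 → (5,16,41)
replace slot 1: 2·(16+41) − 5 = 109 → (109,16,41)
replace slot 2: 2·(109+41) − 16 = 284 → (109,284,41)

109,284,41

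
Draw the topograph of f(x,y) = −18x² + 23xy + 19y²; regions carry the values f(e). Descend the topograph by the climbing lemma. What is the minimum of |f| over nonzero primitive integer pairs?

river: ρ → (19,15,-22)
river: ρ → (-22,29,12)
river: ρ → (12,43,-1)
river: ρ → (-1,43,12)
river: ρ → (12,29,-22)
river: ρ → (-22,15,19)
river: ρ → (19,23,-18)
river: ρ → (-18,13,24)
river: ρ → (24,35,-7)
river: ρ → (-7,35,24)
river: ρ → (24,13,-18)
river: ρ → (-18,23,19)
closes: descent 0, river 12
min |a| on river = 1

1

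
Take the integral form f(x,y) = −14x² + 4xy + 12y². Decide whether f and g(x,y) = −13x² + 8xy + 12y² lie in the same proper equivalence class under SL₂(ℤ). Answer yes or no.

D₁ = 688, D₂ = 688
river cycle of f (length 10): (12, 20, -6), (-6, 16, 18), (18, 20, -4), (-4, 20, 18), (18, 16, -6), (-6, 20, 12), (12, 4, -14), (-14, 24, 2), (2, 24, -14), (-14, 4, 12)
river cycle of g (length 16): (12, 16, -9), (-9, 20, 8), (8, 12, -17), (-17, 22, 3), (3, 26, -1), (-1, 26, 3), (3, 22, -17), (-17, 12, 8), (8, 20, -9), (-9, 16, 12), … (6 more)
cycles differ ⇒ inequivalent

no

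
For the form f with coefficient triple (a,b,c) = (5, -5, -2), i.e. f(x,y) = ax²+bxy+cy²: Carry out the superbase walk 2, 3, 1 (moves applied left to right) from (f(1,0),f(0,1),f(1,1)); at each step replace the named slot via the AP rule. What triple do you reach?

start (5,-2,-2) = (f(1,0),f(0,1),f(1,1))
replace slot 2: 2·(5+(-2)) − (-2) = 8 → (5,8,-2)
replace slot 3: 2·(5+8) − (-2) = 28 → (5,8,28)
replace slot 1: 2·(8+28) − 5 = 67 → (67,8,28)

67,8,28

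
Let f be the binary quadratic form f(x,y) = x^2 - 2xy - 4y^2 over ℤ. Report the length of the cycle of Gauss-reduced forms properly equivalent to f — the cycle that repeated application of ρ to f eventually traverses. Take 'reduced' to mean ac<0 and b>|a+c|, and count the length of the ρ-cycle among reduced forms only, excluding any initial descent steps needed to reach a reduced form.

D = 20, ⌊√D⌋ = 4
descent: ρ → (-4,2,1)
descent: ρ → (1,4,-1)  [lands on river]
river: ρ → (-1,4,1)
ρ-cycle length = 2 (tail of 2 descent steps not counted)

2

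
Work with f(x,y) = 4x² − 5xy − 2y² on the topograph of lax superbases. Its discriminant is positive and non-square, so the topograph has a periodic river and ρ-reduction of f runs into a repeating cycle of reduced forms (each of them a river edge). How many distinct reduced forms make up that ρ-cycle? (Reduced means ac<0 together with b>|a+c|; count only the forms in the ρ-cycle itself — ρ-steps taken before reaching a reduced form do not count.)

D = 57, ⌊√D⌋ = 7
descent: ρ → (-2,5,4)  [lands on river]
river: ρ → (4,3,-3)
river: ρ → (-3,3,4)
river: ρ → (4,5,-2)
river: ρ → (-2,7,1)
river: ρ → (1,7,-2)
ρ-cycle length = 6 (tail of 1 descent step not counted)

6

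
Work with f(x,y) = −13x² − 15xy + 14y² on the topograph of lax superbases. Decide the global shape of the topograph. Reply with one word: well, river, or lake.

D = b²−4ac = (-15)² − 4·(-13)·14 = 953
D > 0 non-square ⇒ indefinite ⇒ periodic river

river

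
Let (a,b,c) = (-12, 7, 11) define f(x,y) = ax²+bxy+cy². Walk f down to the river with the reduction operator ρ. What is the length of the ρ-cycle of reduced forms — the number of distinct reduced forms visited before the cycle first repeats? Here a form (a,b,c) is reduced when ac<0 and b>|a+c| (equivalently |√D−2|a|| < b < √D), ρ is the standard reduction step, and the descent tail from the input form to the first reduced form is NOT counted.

D = 577, ⌊√D⌋ = 24
river: ρ → (11,15,-8)
river: ρ → (-8,17,9)
river: ρ → (9,19,-6)
river: ρ → (-6,17,12)
river: ρ → (12,7,-11)
river: ρ → (-11,15,8)
river: ρ → (8,17,-9)
river: ρ → (-9,19,6)
river: ρ → (6,17,-12)
river: ρ → (-12,7,11)
ρ-cycle length = 10 (tail of 0 descent steps not counted)

10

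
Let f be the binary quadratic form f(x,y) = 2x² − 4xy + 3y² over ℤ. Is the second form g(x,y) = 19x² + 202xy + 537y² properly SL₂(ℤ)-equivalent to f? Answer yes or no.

D₁ = -8, D₂ = -8
f: translate: b→0 (≡-4 mod 4), so (2,-4,3)→(2,0,1)
f: flip: (2,0,1)→(1,0,2)
f: reduced (well bottom): (1,0,2) with a≤c, −a<b≤a
g: translate: b→12 (≡202 mod 38), so (19,202,537)→(19,12,2)
g: flip: (19,12,2)→(2,-12,19)
g: translate: b→0 (≡-12 mod 4), so (2,-12,19)→(2,0,1)
g: flip: (2,0,1)→(1,0,2)
g: reduced (well bottom): (1,0,2) with a≤c, −a<b≤a
reduced forms (1, 0, 2) vs (1, 0, 2) ⇒ equivalent

yes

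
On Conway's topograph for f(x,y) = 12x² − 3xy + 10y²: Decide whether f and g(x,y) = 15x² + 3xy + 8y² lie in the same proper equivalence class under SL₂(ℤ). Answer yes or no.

D₁ = -471, D₂ = -471
f: flip: (12,-3,10)→(10,3,12)
f: reduced (well bottom): (10,3,12) with a≤c, −a<b≤a
g: flip: (15,3,8)→(8,-3,15)
g: reduced (well bottom): (8,-3,15) with a≤c, −a<b≤a
reduced forms (10, 3, 12) vs (8, -3, 15) ⇒ inequivalent

no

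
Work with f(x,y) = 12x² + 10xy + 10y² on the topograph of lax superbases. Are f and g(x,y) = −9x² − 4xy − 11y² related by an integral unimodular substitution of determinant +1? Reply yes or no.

D₁ = -380, D₂ = -380
f: flip: (12,10,10)→(10,-10,12)
f: translate: b→10 (≡-10 mod 20), so (10,-10,12)→(10,10,12)
f: reduced (well bottom): (10,10,12) with a≤c, −a<b≤a
g is negative-definite; reduce −g:
−g: reduced (well bottom): (9,4,11) with a≤c, −a<b≤a
flip sign back: reduced form of g is (-9,-4,-11)
reduced forms (10, 10, 12) vs (-9, -4, -11) ⇒ inequivalent

no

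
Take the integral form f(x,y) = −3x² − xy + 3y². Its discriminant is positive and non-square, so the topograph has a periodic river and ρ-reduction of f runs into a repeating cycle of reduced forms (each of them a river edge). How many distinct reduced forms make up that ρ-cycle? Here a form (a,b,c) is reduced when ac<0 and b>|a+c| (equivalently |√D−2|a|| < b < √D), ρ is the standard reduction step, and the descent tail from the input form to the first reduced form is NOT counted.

D = 37, ⌊√D⌋ = 6
descent: ρ → (3,1,-3)  [lands on river]
river: ρ → (-3,5,1)
river: ρ → (1,5,-3)
river: ρ → (-3,1,3)
river: ρ → (3,5,-1)
river: ρ → (-1,5,3)
ρ-cycle length = 6 (tail of 1 descent step not counted)

6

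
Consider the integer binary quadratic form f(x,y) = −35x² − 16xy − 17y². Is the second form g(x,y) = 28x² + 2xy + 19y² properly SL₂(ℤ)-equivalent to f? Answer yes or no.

D₁ = -2124, D₂ = -2124
f is negative-definite; reduce −f:
−f: flip: (35,16,17)→(17,-16,35)
−f: reduced (well bottom): (17,-16,35) with a≤c, −a<b≤a
flip sign back: reduced form of f is (-17,16,-35)
g: flip: (28,2,19)→(19,-2,28)
g: reduced (well bottom): (19,-2,28) with a≤c, −a<b≤a
reduced forms (-17, 16, -35) vs (19, -2, 28) ⇒ inequivalent

no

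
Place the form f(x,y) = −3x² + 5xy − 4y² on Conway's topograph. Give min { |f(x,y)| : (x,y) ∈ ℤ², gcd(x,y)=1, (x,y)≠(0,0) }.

translate: b→1 (≡-5 mod 6), so (3,-5,4)→(3,1,2)
flip: (3,1,2)→(2,-1,3)
reduced (well bottom): (2,-1,3) with a≤c, −a<b≤a
well minimum |f| = |-2| = 2 (negative-definite)

2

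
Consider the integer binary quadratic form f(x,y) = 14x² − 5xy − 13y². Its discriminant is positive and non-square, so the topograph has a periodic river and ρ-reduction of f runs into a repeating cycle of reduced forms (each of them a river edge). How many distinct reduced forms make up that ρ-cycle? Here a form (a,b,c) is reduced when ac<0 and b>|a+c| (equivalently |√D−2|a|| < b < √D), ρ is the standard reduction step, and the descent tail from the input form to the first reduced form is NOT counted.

D = 753, ⌊√D⌋ = 27
descent: ρ → (-13,5,14)  [lands on river]
river: ρ → (14,23,-4)
river: ρ → (-4,25,8)
river: ρ → (8,23,-7)
river: ρ → (-7,19,14)
river: ρ → (14,9,-12)
river: ρ → (-12,15,11)
river: ρ → (11,7,-16)
river: ρ → (-16,25,2)
river: ρ → (2,27,-3)
river: ρ → (-3,27,2)
river: ρ → (2,25,-16)
river: ρ → (-16,7,11)
river: ρ → (11,15,-12)
river: ρ → (-12,9,14)
river: ρ → (14,19,-7)
river: ρ → (-7,23,8)
river: ρ → (8,25,-4)
river: ρ → (-4,23,14)
river: ρ → (14,5,-13)
river: ρ → (-13,21,6)
river: ρ → (6,27,-1)
river: ρ → (-1,27,6)
river: ρ → (6,21,-13)
ρ-cycle length = 24 (tail of 1 descent step not counted)

24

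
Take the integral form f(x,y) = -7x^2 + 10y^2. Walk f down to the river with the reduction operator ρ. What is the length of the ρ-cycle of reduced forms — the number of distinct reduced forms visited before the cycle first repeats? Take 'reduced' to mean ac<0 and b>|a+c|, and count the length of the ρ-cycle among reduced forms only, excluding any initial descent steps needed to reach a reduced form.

D = 280, ⌊√D⌋ = 16
descent: ρ → (10,0,-7)
descent: ρ → (-7,14,3)  [lands on river]
river: ρ → (3,16,-2)
river: ρ → (-2,16,3)
river: ρ → (3,14,-7)
ρ-cycle length = 4 (tail of 2 descent steps not counted)

4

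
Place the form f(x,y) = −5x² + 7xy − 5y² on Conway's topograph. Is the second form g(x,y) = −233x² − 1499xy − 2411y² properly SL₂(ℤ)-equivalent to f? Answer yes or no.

D₁ = -51, D₂ = -51
f is negative-definite; reduce −f:
−f: translate: b→3 (≡-7 mod 10), so (5,-7,5)→(5,3,3)
−f: flip: (5,3,3)→(3,-3,5)
−f: translate: b→3 (≡-3 mod 6), so (3,-3,5)→(3,3,5)
−f: reduced (well bottom): (3,3,5) with a≤c, −a<b≤a
flip sign back: reduced form of f is (-3,-3,-5)
g is negative-definite; reduce −g:
−g: translate: b→101 (≡1499 mod 466), so (233,1499,2411)→(233,101,11)
−g: flip: (233,101,11)→(11,-101,233)
−g: translate: b→9 (≡-101 mod 22), so (11,-101,233)→(11,9,3)
−g: flip: (11,9,3)→(3,-9,11)
−g: translate: b→3 (≡-9 mod 6), so (3,-9,11)→(3,3,5)
−g: reduced (well bottom): (3,3,5) with a≤c, −a<b≤a
flip sign back: reduced form of g is (-3,-3,-5)
reduced forms (-3, -3, -5) vs (-3, -3, -5) ⇒ equivalent

yes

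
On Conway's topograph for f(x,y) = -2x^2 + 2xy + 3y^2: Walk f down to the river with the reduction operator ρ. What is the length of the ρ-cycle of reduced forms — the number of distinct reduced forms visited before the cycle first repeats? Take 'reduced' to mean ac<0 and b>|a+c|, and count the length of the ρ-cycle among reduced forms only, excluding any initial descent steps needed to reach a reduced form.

D = 28, ⌊√D⌋ = 5
river: ρ → (3,4,-1)
river: ρ → (-1,4,3)
river: ρ → (3,2,-2)
river: ρ → (-2,2,3)
ρ-cycle length = 4 (tail of 0 descent steps not counted)

4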